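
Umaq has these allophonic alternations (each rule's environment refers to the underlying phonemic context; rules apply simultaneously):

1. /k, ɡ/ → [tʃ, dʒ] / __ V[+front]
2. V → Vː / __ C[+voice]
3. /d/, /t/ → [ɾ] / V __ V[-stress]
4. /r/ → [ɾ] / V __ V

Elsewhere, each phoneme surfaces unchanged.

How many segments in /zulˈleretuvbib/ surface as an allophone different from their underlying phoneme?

Segments that undergo a rule: /u/ → [uː] (rule 2); /e/ → [eː] (rule 2); /r/ → [ɾ] (rule 4); /t/ → [ɾ] (rule 3); /u/ → [uː] (rule 2); /i/ → [iː] (rule 2).
All other segments surface unchanged.

6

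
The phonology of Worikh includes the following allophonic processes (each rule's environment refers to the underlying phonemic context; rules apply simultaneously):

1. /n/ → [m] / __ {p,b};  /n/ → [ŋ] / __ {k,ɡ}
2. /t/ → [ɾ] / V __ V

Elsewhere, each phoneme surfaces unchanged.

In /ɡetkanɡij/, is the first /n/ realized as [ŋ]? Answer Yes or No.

Yes

/n/ (between /a/ and /ɡ/) occurs before a labial or velar stop → [ŋ] by rule 1.
The actual realization is [ŋ], which matches [ŋ].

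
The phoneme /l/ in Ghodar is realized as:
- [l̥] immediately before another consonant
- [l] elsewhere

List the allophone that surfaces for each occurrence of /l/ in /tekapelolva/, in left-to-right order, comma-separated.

Occurrence 1 (position 7): no conditioning environment matches → elsewhere allophone [l].
Occurrence 2 (position 9): immediately before another consonant → [l̥].

[l], [l̥]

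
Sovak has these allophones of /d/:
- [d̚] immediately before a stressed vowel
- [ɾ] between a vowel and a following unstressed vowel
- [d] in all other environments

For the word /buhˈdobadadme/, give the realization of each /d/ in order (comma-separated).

Occurrence 1 (position 4): immediately before a stressed vowel → [d̚].
Occurrence 2 (position 8): between a vowel and a following unstressed vowel → [ɾ].
Occurrence 3 (position 10): no conditioning environment matches → elsewhere allophone [d].

[d̚], [ɾ], [d]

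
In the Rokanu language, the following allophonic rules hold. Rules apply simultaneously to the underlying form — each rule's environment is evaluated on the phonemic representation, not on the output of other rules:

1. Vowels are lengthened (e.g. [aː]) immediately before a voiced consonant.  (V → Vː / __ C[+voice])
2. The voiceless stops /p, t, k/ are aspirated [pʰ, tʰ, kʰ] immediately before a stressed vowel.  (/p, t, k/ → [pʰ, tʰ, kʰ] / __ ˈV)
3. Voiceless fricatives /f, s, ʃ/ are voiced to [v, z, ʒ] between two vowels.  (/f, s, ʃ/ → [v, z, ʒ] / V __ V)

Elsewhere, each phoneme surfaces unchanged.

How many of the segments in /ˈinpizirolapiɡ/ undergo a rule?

5

Segments that undergo a rule: /i/ → [iː] (rule 1); /i/ → [iː] (rule 1); /i/ → [iː] (rule 1); /o/ → [oː] (rule 1); /i/ → [iː] (rule 1).
All other segments surface unchanged.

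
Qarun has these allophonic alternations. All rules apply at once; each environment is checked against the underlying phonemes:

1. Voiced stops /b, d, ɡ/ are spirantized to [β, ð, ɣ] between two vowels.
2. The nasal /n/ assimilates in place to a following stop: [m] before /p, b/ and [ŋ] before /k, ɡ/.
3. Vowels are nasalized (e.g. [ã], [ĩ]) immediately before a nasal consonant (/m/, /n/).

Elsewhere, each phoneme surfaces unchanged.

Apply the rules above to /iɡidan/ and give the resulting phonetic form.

[iɣiðãn]

/i/ (word-initial): rule 3 targets it, but not before a nasal consonant → unchanged [i].
/ɡ/ meets the environment for rule 1 (between two vowels) → [ɣ].
/i/ (between /ɡ/ and /d/) is in the target of rule 3 but the environment (before a nasal consonant) is not met → [i].
/d/ — between /i/ and /a/, between two vowels — surfaces as [ð] (rule 1).
/a/ — between /d/ and /n/, before a nasal consonant — surfaces as [ã] (rule 3).
/n/ (word-final) is in the target of rule 2 but the environment (before a labial or velar stop) is not met → [n].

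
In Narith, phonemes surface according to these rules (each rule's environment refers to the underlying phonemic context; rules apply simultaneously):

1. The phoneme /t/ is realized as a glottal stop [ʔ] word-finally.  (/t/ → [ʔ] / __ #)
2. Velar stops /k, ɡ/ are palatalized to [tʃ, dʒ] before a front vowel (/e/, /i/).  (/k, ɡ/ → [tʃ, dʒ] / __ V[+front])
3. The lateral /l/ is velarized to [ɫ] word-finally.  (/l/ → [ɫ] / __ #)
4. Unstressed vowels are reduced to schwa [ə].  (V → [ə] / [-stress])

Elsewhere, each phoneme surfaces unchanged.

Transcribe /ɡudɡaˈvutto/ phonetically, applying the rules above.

[ɡədɡəˈvuttə]

/ɡ/ (word-initial): rule 2 targets it, but not before a front vowel → unchanged [ɡ].
/u/ (between /ɡ/ and /d/): in an unstressed syllable, so rule 4 applies → [ə].
/d/ — not in any rule's target class → [d].
/ɡ/ (between /d/ and /a/) fails the environment for rule 2, so it stays [ɡ].
/a/ (between /ɡ/ and /v/): in an unstressed syllable, so rule 4 applies → [ə].
/v/ — not in any rule's target class → [v].
/u/ (between /v/ and /t/): rule 4 targets it, but not in an unstressed syllable → unchanged [u].
/t/ (between /u/ and /t/): rule 1 targets it, but not word-finally → unchanged [t].
/t/ (between /t/ and /o/): rule 1 targets it, but not word-finally → unchanged [t].
/o/ — word-final, in an unstressed syllable — surfaces as [ə] (rule 4).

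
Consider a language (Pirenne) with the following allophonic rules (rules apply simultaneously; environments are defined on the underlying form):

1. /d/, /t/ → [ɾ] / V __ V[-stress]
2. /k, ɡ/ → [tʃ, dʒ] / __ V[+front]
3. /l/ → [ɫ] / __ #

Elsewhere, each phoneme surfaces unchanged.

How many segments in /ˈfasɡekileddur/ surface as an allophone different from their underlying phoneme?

Segments that undergo a rule: /ɡ/ → [dʒ] (rule 2); /k/ → [tʃ] (rule 2).
All other segments surface unchanged.

2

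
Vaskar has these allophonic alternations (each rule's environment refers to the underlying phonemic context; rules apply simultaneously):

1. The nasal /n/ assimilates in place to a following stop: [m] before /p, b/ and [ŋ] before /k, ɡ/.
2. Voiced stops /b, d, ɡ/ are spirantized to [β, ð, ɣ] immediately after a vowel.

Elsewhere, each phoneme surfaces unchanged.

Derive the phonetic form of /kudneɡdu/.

[kuðneɣdu]

Rule 2 applies to /d/ (between /u/ and /n/: immediately after a vowel) → [ð].
/n/ (between /d/ and /e/) is in the target of rule 1 but the environment (before a labial or velar stop) is not met → [n].
/ɡ/ meets the environment for rule 2 (immediately after a vowel) → [ɣ].
/d/ (between /ɡ/ and /u/) fails the environment for rule 2, so it stays [d].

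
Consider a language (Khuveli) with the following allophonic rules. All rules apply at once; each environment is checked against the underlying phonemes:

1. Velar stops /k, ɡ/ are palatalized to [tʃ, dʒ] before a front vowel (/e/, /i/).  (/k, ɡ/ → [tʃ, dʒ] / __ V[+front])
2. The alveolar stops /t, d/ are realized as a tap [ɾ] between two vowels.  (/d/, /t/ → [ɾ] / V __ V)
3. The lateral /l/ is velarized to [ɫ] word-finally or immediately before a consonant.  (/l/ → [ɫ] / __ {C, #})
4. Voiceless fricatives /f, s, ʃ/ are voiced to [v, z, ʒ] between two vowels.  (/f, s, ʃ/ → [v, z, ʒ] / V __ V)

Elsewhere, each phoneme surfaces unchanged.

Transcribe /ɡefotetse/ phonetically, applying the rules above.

[dʒevoɾetse]

/ɡ/ (word-initial) occurs before a front vowel → [dʒ] by rule 1.
/e/ (between /ɡ/ and /f/): no rule targets it → [e].
/f/ meets the environment for rule 4 (between two vowels) → [v].
/o/ (between /f/ and /t/): no rule targets it → [o].
Rule 2 applies to /t/ (between /o/ and /e/: between two vowels) → [ɾ].
/e/ — not in any rule's target class → [e].
/t/ (between /e/ and /s/): rule 2 targets it, but not between two vowels → unchanged [t].
/s/ (between /t/ and /e/) is in the target of rule 4 but the environment (between two vowels) is not met → [s].
/e/ (word-final) is unaffected → [e].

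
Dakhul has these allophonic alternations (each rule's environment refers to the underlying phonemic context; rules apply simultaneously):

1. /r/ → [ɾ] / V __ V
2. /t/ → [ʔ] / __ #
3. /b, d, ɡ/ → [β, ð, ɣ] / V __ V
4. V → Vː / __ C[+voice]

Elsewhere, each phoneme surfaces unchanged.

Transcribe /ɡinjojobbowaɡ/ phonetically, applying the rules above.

/ɡ/ (word-initial) is in the target of rule 3 but the environment (between two vowels) is not met → [ɡ].
/i/ (between /ɡ/ and /n/) occurs before a voiced consonant → [iː] by rule 4.
/n/ (between /i/ and /j/): no rule targets it → [n].
/j/ stays [j].
Rule 4 applies to /o/ (between /j/ and /j/: before a voiced consonant) → [oː].
/j/ (between /o/ and /o/) is unaffected → [j].
/o/ — between /j/ and /b/, before a voiced consonant — surfaces as [oː] (rule 4).
/b/ — between /o/ and /b/; rule 3 does not apply here → [b].
/b/ (between /b/ and /o/) fails the environment for rule 3, so it stays [b].
Rule 4 applies to /o/ (between /b/ and /w/: before a voiced consonant) → [oː].
/w/ — not in any rule's target class → [w].
Rule 4 applies to /a/ (between /w/ and /ɡ/: before a voiced consonant) → [aː].
/ɡ/ (word-final) fails the environment for rule 3, so it stays [ɡ].

[ɡiːnjoːjoːbboːwaːɡ]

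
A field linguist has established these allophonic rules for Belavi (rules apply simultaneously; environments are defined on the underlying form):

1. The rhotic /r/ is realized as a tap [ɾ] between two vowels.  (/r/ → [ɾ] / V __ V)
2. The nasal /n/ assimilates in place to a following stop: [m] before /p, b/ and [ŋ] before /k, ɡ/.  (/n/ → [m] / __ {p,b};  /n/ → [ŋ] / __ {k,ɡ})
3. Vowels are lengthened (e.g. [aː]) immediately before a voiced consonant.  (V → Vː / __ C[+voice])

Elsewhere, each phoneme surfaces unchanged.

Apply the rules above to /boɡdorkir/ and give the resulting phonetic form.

[boːɡdoːrkiːr]

/b/ (word-initial): no rule targets it → [b].
/o/ meets the environment for rule 3 (before a voiced consonant) → [oː].
/ɡ/ (between /o/ and /d/): no rule targets it → [ɡ].
/d/ — not in any rule's target class → [d].
/o/ meets the environment for rule 3 (before a voiced consonant) → [oː].
/r/ (between /o/ and /k/) is in the target of rule 1 but the environment (between two vowels) is not met → [r].
/k/ (between /r/ and /i/): no rule targets it → [k].
/i/ meets the environment for rule 3 (before a voiced consonant) → [iː].
/r/ (word-final): rule 1 targets it, but not between two vowels → unchanged [r].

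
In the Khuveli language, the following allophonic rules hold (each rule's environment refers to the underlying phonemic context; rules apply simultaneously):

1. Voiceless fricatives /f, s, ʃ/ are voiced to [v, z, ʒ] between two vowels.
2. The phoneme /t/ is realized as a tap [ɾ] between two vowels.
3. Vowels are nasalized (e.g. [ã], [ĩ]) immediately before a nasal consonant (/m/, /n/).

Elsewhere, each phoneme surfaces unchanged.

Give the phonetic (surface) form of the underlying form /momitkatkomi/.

/m/ — not in any rule's target class → [m].
/o/ (between /m/ and /m/) occurs before a nasal consonant → [õ] by rule 3.
/m/ (between /o/ and /i/): no rule targets it → [m].
/i/ — between /m/ and /t/; rule 3 does not apply here → [i].
/t/ (between /i/ and /k/) is in the target of rule 2 but the environment (between two vowels) is not met → [t].
/k/ — not in any rule's target class → [k].
/a/ (between /k/ and /t/) is in the target of rule 3 but the environment (before a nasal consonant) is not met → [a].
/t/ — between /a/ and /k/; rule 2 does not apply here → [t].
/k/ — not in any rule's target class → [k].
/o/ meets the environment for rule 3 (before a nasal consonant) → [õ].
/m/ — not in any rule's target class → [m].
/i/ — word-final; rule 3 does not apply here → [i].

[mõmitkatkõmi]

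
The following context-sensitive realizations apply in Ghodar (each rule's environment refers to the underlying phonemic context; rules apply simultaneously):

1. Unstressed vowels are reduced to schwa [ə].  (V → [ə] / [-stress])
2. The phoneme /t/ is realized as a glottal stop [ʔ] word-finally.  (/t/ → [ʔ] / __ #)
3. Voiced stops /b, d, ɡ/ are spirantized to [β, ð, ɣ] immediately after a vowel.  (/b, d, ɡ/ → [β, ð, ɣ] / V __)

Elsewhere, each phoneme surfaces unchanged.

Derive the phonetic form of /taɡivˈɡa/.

/t/ (word-initial) is in the target of rule 2 but the environment (word-finally) is not met → [t].
/a/ (between /t/ and /ɡ/): in an unstressed syllable, so rule 1 applies → [ə].
/ɡ/ meets the environment for rule 3 (immediately after a vowel) → [ɣ].
/i/ — between /ɡ/ and /v/, in an unstressed syllable — surfaces as [ə] (rule 1).
/v/ (between /i/ and /ɡ/) is unaffected → [v].
/ɡ/ (between /v/ and /a/) fails the environment for rule 3, so it stays [ɡ].
/a/ (word-final) is in the target of rule 1 but the environment (in an unstressed syllable) is not met → [a].

[təɣəvˈɡa]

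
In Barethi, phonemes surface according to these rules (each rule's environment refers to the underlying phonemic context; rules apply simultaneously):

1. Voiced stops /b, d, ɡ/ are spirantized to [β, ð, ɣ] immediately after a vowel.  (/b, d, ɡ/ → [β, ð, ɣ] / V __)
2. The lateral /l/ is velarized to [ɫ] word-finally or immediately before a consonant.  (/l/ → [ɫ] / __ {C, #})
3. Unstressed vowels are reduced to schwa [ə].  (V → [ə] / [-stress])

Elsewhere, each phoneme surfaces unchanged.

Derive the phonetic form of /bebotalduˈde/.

/b/ (word-initial) is in the target of rule 1 but the environment (immediately after a vowel) is not met → [b].
Rule 3 applies to /e/ (between /b/ and /b/: in an unstressed syllable) → [ə].
Rule 1 applies to /b/ (between /e/ and /o/: immediately after a vowel) → [β].
Rule 3 applies to /o/ (between /b/ and /t/: in an unstressed syllable) → [ə].
/t/ (between /o/ and /a/) is unaffected → [t].
/a/ (between /t/ and /l/): in an unstressed syllable, so rule 3 applies → [ə].
/l/ — between /a/ and /d/, word-finally or immediately before a consonant — surfaces as [ɫ] (rule 2).
/d/ (between /l/ and /u/) fails the environment for rule 1, so it stays [d].
/u/ (between /d/ and /d/): in an unstressed syllable, so rule 3 applies → [ə].
/d/ (between /u/ and /e/): immediately after a vowel, so rule 1 applies → [ð].
/e/ (word-final) is in the target of rule 3 but the environment (in an unstressed syllable) is not met → [e].

[bəβətəɫdəˈðe]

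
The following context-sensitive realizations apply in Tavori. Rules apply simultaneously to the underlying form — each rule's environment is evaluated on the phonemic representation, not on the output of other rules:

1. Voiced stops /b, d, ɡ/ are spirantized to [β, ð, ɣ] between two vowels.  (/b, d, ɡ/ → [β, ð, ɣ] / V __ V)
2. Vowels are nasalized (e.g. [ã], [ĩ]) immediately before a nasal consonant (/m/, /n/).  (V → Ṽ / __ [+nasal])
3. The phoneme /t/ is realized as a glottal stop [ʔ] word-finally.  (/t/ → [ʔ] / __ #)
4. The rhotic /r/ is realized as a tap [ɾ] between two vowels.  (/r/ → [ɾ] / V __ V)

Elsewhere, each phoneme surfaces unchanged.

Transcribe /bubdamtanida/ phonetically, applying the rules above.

[bubdãmtãniða]

/b/ (word-initial) is in the target of rule 1 but the environment (between two vowels) is not met → [b].
/u/ — between /b/ and /b/; rule 2 does not apply here → [u].
/b/ (between /u/ and /d/): rule 1 targets it, but not between two vowels → unchanged [b].
/d/ (between /b/ and /a/) fails the environment for rule 1, so it stays [d].
Rule 2 applies to /a/ (between /d/ and /m/: before a nasal consonant) → [ã].
/m/ (between /a/ and /t/) is unaffected → [m].
/t/ (between /m/ and /a/) is in the target of rule 3 but the environment (word-finally) is not met → [t].
/a/ — between /t/ and /n/, before a nasal consonant — surfaces as [ã] (rule 2).
/n/ stays [n].
/i/ (between /n/ and /d/) fails the environment for rule 2, so it stays [i].
/d/ — between /i/ and /a/, between two vowels — surfaces as [ð] (rule 1).
/a/ — word-final; rule 2 does not apply here → [a].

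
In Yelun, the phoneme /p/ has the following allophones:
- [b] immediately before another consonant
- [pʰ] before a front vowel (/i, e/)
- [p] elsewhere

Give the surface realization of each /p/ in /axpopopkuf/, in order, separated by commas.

[p], [p], [b]

Occurrence 1 (position 3): no conditioning environment matches → elsewhere allophone [p].
Occurrence 2 (position 5): no conditioning environment matches → elsewhere allophone [p].
Occurrence 3 (position 7): immediately before another consonant → [b].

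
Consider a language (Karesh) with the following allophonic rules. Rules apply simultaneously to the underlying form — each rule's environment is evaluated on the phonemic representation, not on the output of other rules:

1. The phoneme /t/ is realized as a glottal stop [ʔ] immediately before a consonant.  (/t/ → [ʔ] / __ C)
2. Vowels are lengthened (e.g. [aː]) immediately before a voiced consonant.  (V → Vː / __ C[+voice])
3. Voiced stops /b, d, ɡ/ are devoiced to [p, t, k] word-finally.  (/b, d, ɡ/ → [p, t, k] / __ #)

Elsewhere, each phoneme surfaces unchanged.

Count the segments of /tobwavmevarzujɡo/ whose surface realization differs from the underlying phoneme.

5

Segments that undergo a rule: /o/ → [oː] (rule 2); /a/ → [aː] (rule 2); /e/ → [eː] (rule 2); /a/ → [aː] (rule 2); /u/ → [uː] (rule 2).
All other segments surface unchanged.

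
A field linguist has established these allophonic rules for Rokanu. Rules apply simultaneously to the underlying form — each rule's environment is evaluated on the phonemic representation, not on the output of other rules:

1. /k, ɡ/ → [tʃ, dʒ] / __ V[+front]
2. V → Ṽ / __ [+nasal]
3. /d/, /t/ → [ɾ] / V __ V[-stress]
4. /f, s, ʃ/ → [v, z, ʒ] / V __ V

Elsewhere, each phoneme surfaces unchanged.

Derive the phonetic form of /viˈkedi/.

/v/ (word-initial): no rule targets it → [v].
/i/ (between /v/ and /k/): rule 2 targets it, but not before a nasal consonant → unchanged [i].
/k/ (between /i/ and /e/) occurs before a front vowel → [tʃ] by rule 1.
/e/ (between /k/ and /d/) is in the target of rule 2 but the environment (before a nasal consonant) is not met → [e].
/d/ — between /e/ and /i/, between a vowel and a following unstressed vowel — surfaces as [ɾ] (rule 3).
/i/ (word-final) fails the environment for rule 2, so it stays [i].

[viˈtʃeɾi]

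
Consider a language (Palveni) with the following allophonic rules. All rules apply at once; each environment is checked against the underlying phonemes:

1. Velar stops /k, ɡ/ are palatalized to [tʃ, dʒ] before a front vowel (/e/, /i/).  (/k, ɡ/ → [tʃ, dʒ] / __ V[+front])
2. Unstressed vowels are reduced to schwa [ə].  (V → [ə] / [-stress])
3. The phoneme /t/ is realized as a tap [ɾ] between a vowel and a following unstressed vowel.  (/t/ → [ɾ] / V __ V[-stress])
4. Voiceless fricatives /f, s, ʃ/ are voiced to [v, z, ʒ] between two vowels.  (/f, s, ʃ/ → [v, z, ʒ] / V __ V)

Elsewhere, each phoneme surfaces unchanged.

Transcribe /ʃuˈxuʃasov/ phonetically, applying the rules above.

/ʃ/ (word-initial) is in the target of rule 4 but the environment (between two vowels) is not met → [ʃ].
/u/ meets the environment for rule 2 (in an unstressed syllable) → [ə].
/x/ stays [x].
/u/ — between /x/ and /ʃ/; rule 2 does not apply here → [u].
/ʃ/ (between /u/ and /a/): between two vowels, so rule 4 applies → [ʒ].
/a/ (between /ʃ/ and /s/): in an unstressed syllable, so rule 2 applies → [ə].
/s/ — between /a/ and /o/, between two vowels — surfaces as [z] (rule 4).
/o/ — between /s/ and /v/, in an unstressed syllable — surfaces as [ə] (rule 2).
/v/ stays [v].

[ʃəˈxuʒəzəv]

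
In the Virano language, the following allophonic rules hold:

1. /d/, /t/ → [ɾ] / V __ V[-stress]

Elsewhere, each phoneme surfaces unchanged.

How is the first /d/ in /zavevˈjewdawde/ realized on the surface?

[d]

/d/ (between /w/ and /a/) fails the environment for rule 1, so it stays [d].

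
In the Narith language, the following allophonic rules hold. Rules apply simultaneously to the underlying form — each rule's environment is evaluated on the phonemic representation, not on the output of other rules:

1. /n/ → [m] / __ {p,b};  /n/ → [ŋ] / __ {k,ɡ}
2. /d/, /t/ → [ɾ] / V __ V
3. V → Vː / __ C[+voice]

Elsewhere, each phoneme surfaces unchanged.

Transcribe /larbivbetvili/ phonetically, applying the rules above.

[laːrbiːvbetviːli]

/l/ (word-initial): no rule targets it → [l].
/a/ (between /l/ and /r/): before a voiced consonant, so rule 3 applies → [aː].
/r/ stays [r].
/b/ stays [b].
/i/ meets the environment for rule 3 (before a voiced consonant) → [iː].
/v/ (between /i/ and /b/) is unaffected → [v].
/b/ — not in any rule's target class → [b].
/e/ (between /b/ and /t/) fails the environment for rule 3, so it stays [e].
/t/ (between /e/ and /v/) is in the target of rule 2 but the environment (between two vowels) is not met → [t].
/v/ stays [v].
Rule 3 applies to /i/ (between /v/ and /l/: before a voiced consonant) → [iː].
/l/ stays [l].
/i/ (word-final) fails the environment for rule 3, so it stays [i].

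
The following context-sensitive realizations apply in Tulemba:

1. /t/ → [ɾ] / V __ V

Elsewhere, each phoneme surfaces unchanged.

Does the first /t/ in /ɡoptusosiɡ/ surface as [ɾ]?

No

/t/ (between /p/ and /u/) fails the environment for rule 1, so it stays [t].
The actual realization is [t], not [ɾ].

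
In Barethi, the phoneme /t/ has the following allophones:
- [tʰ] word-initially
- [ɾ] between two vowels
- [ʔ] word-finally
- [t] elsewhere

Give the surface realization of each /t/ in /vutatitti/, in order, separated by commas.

[ɾ], [ɾ], [t], [t]

Occurrence 1 (position 3): between two vowels → [ɾ].
Occurrence 2 (position 5): between two vowels → [ɾ].
Occurrence 3 (position 7): no conditioning environment matches → elsewhere allophone [t].
Occurrence 4 (position 8): no conditioning environment matches → elsewhere allophone [t].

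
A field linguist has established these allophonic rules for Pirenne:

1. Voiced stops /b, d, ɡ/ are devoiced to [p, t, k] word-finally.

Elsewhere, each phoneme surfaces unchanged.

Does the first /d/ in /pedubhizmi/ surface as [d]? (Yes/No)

/d/ (between /e/ and /u/) is in the target of rule 1 but the environment (word-finally) is not met → [d].
The actual realization is [d], which matches [d].

Yes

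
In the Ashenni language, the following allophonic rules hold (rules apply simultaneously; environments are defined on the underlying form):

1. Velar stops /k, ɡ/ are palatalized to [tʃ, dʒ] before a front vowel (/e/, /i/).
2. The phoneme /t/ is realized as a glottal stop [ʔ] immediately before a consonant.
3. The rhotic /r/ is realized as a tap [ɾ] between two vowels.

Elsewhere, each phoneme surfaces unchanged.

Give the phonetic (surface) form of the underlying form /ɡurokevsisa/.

/ɡ/ (word-initial) fails the environment for rule 1, so it stays [ɡ].
/u/ (between /ɡ/ and /r/): no rule targets it → [u].
/r/ meets the environment for rule 3 (between two vowels) → [ɾ].
/o/ (between /r/ and /k/) is unaffected → [o].
/k/ — between /o/ and /e/, before a front vowel — surfaces as [tʃ] (rule 1).
/e/ (between /k/ and /v/) is unaffected → [e].
/v/ stays [v].
/s/ stays [s].
/i/ stays [i].
/s/ (between /i/ and /a/) is unaffected → [s].
/a/ (word-final) is unaffected → [a].

[ɡuɾotʃevsisa]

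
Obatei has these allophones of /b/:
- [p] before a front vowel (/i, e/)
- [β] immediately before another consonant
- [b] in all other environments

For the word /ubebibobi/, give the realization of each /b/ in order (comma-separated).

Occurrence 1 (position 2): before a front vowel (/i, e/) → [p].
Occurrence 2 (position 4): before a front vowel (/i, e/) → [p].
Occurrence 3 (position 6): no conditioning environment matches → elsewhere allophone [b].
Occurrence 4 (position 8): before a front vowel (/i, e/) → [p].

[p], [p], [b], [p]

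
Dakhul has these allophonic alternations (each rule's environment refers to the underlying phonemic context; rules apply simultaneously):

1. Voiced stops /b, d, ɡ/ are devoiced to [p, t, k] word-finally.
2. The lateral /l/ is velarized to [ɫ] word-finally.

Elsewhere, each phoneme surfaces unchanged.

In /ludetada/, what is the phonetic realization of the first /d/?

[d]

/d/ (between /u/ and /e/) fails the environment for rule 1, so it stays [d].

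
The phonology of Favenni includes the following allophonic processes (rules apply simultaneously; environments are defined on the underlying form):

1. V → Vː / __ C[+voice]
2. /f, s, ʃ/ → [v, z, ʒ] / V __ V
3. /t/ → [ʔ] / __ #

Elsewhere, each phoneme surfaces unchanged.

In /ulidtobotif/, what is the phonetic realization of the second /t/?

[t]

/t/ (between /o/ and /i/) is in the target of rule 3 but the environment (word-finally) is not met → [t].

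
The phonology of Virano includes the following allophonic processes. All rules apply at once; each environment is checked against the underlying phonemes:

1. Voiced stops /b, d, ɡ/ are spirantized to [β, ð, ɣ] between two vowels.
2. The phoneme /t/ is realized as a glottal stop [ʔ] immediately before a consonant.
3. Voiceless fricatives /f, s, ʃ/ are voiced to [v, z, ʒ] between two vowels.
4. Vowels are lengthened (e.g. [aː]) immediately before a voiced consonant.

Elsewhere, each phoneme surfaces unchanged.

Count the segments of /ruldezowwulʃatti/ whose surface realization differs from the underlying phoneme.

5

Segments that undergo a rule: /u/ → [uː] (rule 4); /e/ → [eː] (rule 4); /o/ → [oː] (rule 4); /u/ → [uː] (rule 4); /t/ → [ʔ] (rule 2).
All other segments surface unchanged.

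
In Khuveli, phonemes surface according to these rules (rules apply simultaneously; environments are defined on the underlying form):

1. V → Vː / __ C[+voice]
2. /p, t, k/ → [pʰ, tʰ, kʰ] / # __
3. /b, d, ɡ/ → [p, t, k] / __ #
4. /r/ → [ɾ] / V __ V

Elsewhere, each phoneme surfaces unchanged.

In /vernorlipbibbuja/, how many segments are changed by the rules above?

Segments that undergo a rule: /e/ → [eː] (rule 1); /o/ → [oː] (rule 1); /i/ → [iː] (rule 1); /u/ → [uː] (rule 1).
All other segments surface unchanged.

4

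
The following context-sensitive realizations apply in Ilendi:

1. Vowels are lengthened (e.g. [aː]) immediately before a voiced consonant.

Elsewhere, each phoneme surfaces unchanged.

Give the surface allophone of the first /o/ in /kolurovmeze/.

Rule 1 applies to /o/ (between /k/ and /l/: before a voiced consonant) → [oː].

[oː]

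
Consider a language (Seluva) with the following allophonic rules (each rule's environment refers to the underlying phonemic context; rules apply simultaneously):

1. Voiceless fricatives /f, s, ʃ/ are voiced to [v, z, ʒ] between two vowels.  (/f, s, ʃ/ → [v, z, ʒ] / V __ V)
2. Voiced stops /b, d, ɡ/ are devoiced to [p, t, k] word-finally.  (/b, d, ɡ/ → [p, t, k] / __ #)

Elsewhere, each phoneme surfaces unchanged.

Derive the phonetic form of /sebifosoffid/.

[sebivozoffit]

/s/ — word-initial; rule 1 does not apply here → [s].
/e/ (between /s/ and /b/) is unaffected → [e].
/b/ (between /e/ and /i/) is in the target of rule 2 but the environment (word-finally) is not met → [b].
/i/ (between /b/ and /f/): no rule targets it → [i].
/f/ — between /i/ and /o/, between two vowels — surfaces as [v] (rule 1).
/o/ (between /f/ and /s/) is unaffected → [o].
/s/ — between /o/ and /o/, between two vowels — surfaces as [z] (rule 1).
/o/ stays [o].
/f/ (between /o/ and /f/) is in the target of rule 1 but the environment (between two vowels) is not met → [f].
/f/ (between /f/ and /i/) is in the target of rule 1 but the environment (between two vowels) is not met → [f].
/i/ — not in any rule's target class → [i].
/d/ (word-final): word-finally, so rule 2 applies → [t].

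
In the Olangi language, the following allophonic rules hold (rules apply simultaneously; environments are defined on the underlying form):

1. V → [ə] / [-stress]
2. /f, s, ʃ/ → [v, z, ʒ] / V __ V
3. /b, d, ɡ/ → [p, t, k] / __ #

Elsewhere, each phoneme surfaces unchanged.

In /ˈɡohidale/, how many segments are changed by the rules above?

3

Segments that undergo a rule: /i/ → [ə] (rule 1); /a/ → [ə] (rule 1); /e/ → [ə] (rule 1).
All other segments surface unchanged.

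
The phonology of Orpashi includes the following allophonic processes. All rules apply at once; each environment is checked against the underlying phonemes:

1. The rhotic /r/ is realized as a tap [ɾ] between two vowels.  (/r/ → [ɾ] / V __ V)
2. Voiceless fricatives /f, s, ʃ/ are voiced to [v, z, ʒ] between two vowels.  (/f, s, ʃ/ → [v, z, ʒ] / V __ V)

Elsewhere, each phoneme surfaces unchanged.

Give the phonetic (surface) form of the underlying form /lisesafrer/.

[lizezafrer]

/l/ stays [l].
/i/ — not in any rule's target class → [i].
/s/ (between /i/ and /e/) occurs between two vowels → [z] by rule 2.
/e/ — not in any rule's target class → [e].
/s/ (between /e/ and /a/): between two vowels, so rule 2 applies → [z].
/a/ (between /s/ and /f/): no rule targets it → [a].
/f/ (between /a/ and /r/): rule 2 targets it, but not between two vowels → unchanged [f].
/r/ (between /f/ and /e/) fails the environment for rule 1, so it stays [r].
/e/ — not in any rule's target class → [e].
/r/ (word-final) fails the environment for rule 1, so it stays [r].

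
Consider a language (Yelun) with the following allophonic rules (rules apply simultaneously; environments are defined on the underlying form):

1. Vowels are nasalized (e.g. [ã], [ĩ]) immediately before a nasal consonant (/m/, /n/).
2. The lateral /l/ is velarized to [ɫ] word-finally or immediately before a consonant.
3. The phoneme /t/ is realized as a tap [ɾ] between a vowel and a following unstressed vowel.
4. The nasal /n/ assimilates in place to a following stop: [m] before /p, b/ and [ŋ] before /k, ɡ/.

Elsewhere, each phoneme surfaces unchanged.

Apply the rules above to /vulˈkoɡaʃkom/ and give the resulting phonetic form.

/v/ stays [v].
/u/ (between /v/ and /l/): rule 1 targets it, but not before a nasal consonant → unchanged [u].
/l/ (between /u/ and /k/) occurs word-finally or immediately before a consonant → [ɫ] by rule 2.
/k/ stays [k].
/o/ (between /k/ and /ɡ/) fails the environment for rule 1, so it stays [o].
/ɡ/ — not in any rule's target class → [ɡ].
/a/ (between /ɡ/ and /ʃ/) is in the target of rule 1 but the environment (before a nasal consonant) is not met → [a].
/ʃ/ (between /a/ and /k/): no rule targets it → [ʃ].
/k/ stays [k].
/o/ — between /k/ and /m/, before a nasal consonant — surfaces as [õ] (rule 1).
/m/ — not in any rule's target class → [m].

[vuɫˈkoɡaʃkõm]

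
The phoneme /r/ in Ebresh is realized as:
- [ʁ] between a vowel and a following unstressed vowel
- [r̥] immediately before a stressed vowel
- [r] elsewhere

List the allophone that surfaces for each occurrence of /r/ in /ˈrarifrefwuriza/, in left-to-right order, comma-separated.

[r̥], [ʁ], [r], [ʁ]

Occurrence 1 (position 1): immediately before a stressed vowel → [r̥].
Occurrence 2 (position 3): between a vowel and a following unstressed vowel → [ʁ].
Occurrence 3 (position 6): no conditioning environment matches → elsewhere allophone [r].
Occurrence 4 (position 11): between a vowel and a following unstressed vowel → [ʁ].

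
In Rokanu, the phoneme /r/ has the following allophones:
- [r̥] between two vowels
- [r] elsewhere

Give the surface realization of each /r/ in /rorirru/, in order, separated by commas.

Occurrence 1 (position 1): no conditioning environment matches → elsewhere allophone [r].
Occurrence 2 (position 3): between two vowels → [r̥].
Occurrence 3 (position 5): no conditioning environment matches → elsewhere allophone [r].
Occurrence 4 (position 6): no conditioning environment matches → elsewhere allophone [r].

[r], [r̥], [r], [r]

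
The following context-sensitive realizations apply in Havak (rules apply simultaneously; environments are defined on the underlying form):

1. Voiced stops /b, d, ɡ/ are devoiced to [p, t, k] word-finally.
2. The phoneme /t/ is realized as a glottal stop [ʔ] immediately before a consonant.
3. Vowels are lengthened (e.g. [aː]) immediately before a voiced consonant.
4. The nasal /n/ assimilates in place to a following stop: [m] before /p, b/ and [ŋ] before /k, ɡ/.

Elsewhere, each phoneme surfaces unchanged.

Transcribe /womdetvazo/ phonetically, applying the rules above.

/w/ (word-initial) is unaffected → [w].
/o/ meets the environment for rule 3 (before a voiced consonant) → [oː].
/m/ — not in any rule's target class → [m].
/d/ (between /m/ and /e/): rule 1 targets it, but not word-finally → unchanged [d].
/e/ (between /d/ and /t/): rule 3 targets it, but not before a voiced consonant → unchanged [e].
/t/ (between /e/ and /v/) occurs immediately before a consonant → [ʔ] by rule 2.
/v/ stays [v].
/a/ (between /v/ and /z/): before a voiced consonant, so rule 3 applies → [aː].
/z/ — not in any rule's target class → [z].
/o/ (word-final): rule 3 targets it, but not before a voiced consonant → unchanged [o].

[woːmdeʔvaːzo]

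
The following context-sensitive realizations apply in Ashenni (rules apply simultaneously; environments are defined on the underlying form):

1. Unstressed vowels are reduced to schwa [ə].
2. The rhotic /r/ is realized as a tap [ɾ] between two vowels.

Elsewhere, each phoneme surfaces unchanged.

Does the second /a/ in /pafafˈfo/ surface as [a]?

No

/a/ (between /f/ and /f/) occurs in an unstressed syllable → [ə] by rule 1.
The actual realization is [ə], not [a].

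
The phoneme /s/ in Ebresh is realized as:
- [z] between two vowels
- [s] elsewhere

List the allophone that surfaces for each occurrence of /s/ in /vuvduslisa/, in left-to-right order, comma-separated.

Occurrence 1 (position 6): no conditioning environment matches → elsewhere allophone [s].
Occurrence 2 (position 9): between two vowels → [z].

[s], [z]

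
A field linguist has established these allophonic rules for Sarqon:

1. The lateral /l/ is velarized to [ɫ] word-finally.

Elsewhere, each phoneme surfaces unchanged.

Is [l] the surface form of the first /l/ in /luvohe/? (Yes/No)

/l/ (word-initial): rule 1 targets it, but not word-finally → unchanged [l].
The actual realization is [l], which matches [l].

Yes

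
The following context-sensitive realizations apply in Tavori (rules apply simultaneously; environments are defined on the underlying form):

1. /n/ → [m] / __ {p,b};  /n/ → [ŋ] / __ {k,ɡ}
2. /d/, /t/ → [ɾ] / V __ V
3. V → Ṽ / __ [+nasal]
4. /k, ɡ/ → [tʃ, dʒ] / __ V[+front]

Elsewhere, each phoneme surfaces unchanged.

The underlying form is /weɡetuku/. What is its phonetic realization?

[wedʒeɾuku]

/w/ — not in any rule's target class → [w].
/e/ (between /w/ and /ɡ/) fails the environment for rule 3, so it stays [e].
/ɡ/ (between /e/ and /e/) occurs before a front vowel → [dʒ] by rule 4.
/e/ (between /ɡ/ and /t/) is in the target of rule 3 but the environment (before a nasal consonant) is not met → [e].
/t/ (between /e/ and /u/) occurs between two vowels → [ɾ] by rule 2.
/u/ (between /t/ and /k/) fails the environment for rule 3, so it stays [u].
/k/ — between /u/ and /u/; rule 4 does not apply here → [k].
/u/ (word-final): rule 3 targets it, but not before a nasal consonant → unchanged [u].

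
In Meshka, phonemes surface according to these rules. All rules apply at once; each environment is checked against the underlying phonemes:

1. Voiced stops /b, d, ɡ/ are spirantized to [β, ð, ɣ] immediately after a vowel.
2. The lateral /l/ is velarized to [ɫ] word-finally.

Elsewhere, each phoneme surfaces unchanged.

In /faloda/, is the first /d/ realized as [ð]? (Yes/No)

/d/ (between /o/ and /a/) occurs immediately after a vowel → [ð] by rule 1.
The actual realization is [ð], which matches [ð].

Yes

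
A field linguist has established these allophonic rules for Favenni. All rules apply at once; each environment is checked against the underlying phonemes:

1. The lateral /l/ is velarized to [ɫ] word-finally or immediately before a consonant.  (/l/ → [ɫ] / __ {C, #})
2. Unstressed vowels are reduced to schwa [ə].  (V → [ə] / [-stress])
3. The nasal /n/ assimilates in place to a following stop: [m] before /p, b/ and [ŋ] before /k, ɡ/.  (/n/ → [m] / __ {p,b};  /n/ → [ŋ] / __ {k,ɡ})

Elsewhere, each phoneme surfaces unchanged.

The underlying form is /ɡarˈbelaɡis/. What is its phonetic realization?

/ɡ/ (word-initial) is unaffected → [ɡ].
/a/ (between /ɡ/ and /r/) occurs in an unstressed syllable → [ə] by rule 2.
/r/ stays [r].
/b/ — not in any rule's target class → [b].
/e/ (between /b/ and /l/): rule 2 targets it, but not in an unstressed syllable → unchanged [e].
/l/ (between /e/ and /a/): rule 1 targets it, but not word-finally or immediately before a consonant → unchanged [l].
/a/ (between /l/ and /ɡ/) occurs in an unstressed syllable → [ə] by rule 2.
/ɡ/ stays [ɡ].
/i/ meets the environment for rule 2 (in an unstressed syllable) → [ə].
/s/ (word-final) is unaffected → [s].

[ɡərˈbeləɡəs]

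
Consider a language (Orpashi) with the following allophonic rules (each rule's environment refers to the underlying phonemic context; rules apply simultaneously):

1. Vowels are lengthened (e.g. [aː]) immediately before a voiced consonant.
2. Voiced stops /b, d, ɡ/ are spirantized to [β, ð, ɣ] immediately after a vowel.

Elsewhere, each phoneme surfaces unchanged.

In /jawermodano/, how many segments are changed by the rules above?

5

Segments that undergo a rule: /a/ → [aː] (rule 1); /e/ → [eː] (rule 1); /o/ → [oː] (rule 1); /d/ → [ð] (rule 2); /a/ → [aː] (rule 1).
All other segments surface unchanged.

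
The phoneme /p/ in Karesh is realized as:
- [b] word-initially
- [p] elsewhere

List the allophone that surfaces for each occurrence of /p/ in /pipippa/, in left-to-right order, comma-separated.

[b], [p], [p], [p]

Occurrence 1 (position 1): word-initially → [b].
Occurrence 2 (position 3): no conditioning environment matches → elsewhere allophone [p].
Occurrence 3 (position 5): no conditioning environment matches → elsewhere allophone [p].
Occurrence 4 (position 6): no conditioning environment matches → elsewhere allophone [p].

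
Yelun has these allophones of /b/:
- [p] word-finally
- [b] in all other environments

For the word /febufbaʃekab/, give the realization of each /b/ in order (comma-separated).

Occurrence 1 (position 3): no conditioning environment matches → elsewhere allophone [b].
Occurrence 2 (position 6): no conditioning environment matches → elsewhere allophone [b].
Occurrence 3 (position 12): word-finally → [p].

[b], [b], [p]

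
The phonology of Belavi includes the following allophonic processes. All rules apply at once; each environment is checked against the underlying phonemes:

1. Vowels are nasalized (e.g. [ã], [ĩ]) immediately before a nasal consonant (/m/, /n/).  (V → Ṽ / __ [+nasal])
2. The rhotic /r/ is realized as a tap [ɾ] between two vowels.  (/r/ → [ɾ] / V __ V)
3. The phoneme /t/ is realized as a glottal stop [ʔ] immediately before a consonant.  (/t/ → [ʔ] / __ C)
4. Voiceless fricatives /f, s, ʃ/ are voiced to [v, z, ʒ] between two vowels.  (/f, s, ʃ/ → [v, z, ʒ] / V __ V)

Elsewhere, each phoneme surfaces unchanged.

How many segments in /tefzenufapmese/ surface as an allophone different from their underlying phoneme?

Segments that undergo a rule: /e/ → [ẽ] (rule 1); /f/ → [v] (rule 4); /s/ → [z] (rule 4).
All other segments surface unchanged.

3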